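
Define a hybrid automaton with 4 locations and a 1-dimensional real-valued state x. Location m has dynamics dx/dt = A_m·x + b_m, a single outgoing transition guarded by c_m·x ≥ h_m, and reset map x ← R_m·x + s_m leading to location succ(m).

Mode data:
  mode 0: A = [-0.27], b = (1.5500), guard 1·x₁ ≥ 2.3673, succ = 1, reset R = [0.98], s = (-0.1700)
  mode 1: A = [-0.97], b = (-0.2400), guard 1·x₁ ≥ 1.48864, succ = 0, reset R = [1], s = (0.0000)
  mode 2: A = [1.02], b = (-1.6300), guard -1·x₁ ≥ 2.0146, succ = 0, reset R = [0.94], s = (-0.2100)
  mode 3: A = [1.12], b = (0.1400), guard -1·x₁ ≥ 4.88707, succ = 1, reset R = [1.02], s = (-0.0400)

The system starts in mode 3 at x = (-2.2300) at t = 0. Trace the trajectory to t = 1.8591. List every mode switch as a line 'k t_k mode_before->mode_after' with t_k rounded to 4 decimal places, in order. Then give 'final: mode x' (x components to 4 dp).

1 0.7289 3->1
final: 1 -1.8436

Mode 3: guard c·x = 4.8871 hit at Δt = 0.7289 (t = 0.7289), x⁻ = (-4.8871) → reset → x⁺ = (-5.0248), jump to mode 1
Mode 1: flow for 1.1302 to horizon, guard not reached → x = (-1.8436)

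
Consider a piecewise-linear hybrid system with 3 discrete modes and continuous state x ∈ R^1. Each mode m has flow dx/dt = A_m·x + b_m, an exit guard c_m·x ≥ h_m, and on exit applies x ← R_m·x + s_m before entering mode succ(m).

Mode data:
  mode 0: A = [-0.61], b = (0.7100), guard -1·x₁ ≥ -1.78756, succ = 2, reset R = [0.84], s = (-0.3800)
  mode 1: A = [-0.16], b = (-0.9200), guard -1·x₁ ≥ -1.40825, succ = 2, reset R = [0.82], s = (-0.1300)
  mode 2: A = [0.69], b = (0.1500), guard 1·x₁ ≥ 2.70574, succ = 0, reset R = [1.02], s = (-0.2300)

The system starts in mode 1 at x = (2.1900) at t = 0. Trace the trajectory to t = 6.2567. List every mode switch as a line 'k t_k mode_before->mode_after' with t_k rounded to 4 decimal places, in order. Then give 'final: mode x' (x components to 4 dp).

1 0.6478 1->2
2 1.8881 2->0
3 3.1734 0->2
4 4.3050 2->0
5 5.5903 0->2
final: 2 1.9033

Mode 1: guard c·x = -1.4083 hit at Δt = 0.6478 (t = 0.6478), x⁻ = (1.4083) → reset → x⁺ = (1.0248), jump to mode 2
Mode 2: guard c·x = 2.7057 hit at Δt = 1.2403 (t = 1.8881), x⁻ = (2.7057) → reset → x⁺ = (2.5299), jump to mode 0
Mode 0: guard c·x = -1.7876 hit at Δt = 1.2853 (t = 3.1734), x⁻ = (1.7876) → reset → x⁺ = (1.1216), jump to mode 2
Mode 2: guard c·x = 2.7057 hit at Δt = 1.1316 (t = 4.3050), x⁻ = (2.7057) → reset → x⁺ = (2.5299), jump to mode 0
Mode 0: guard c·x = -1.7876 hit at Δt = 1.2853 (t = 5.5903), x⁻ = (1.7876) → reset → x⁺ = (1.1216), jump to mode 2
Mode 2: flow for 0.6664 to horizon, guard not reached → x = (1.9033)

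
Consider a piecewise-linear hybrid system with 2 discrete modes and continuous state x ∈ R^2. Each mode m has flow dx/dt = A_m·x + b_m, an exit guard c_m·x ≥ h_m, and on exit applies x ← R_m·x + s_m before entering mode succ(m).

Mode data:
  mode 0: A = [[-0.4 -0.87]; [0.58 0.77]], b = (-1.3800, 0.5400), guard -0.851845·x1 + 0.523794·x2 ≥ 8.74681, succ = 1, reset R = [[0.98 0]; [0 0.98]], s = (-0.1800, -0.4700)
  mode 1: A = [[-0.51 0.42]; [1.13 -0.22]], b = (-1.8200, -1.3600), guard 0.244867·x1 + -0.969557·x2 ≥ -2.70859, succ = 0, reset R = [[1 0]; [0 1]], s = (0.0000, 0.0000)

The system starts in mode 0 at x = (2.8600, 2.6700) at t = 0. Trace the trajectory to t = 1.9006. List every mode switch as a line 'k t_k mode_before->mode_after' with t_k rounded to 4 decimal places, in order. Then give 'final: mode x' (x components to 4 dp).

1 1.3425 0->1
final: 1 -3.6070 3.7134

Mode 0: guard c·x = 8.7468 hit at Δt = 1.3425 (t = 1.3425), x⁻ = (-5.0488, 8.4881) → reset → x⁺ = (-5.1278, 7.8483), jump to mode 1
Mode 1: flow for 0.5581 to horizon, guard not reached → x = (-3.6070, 3.7134)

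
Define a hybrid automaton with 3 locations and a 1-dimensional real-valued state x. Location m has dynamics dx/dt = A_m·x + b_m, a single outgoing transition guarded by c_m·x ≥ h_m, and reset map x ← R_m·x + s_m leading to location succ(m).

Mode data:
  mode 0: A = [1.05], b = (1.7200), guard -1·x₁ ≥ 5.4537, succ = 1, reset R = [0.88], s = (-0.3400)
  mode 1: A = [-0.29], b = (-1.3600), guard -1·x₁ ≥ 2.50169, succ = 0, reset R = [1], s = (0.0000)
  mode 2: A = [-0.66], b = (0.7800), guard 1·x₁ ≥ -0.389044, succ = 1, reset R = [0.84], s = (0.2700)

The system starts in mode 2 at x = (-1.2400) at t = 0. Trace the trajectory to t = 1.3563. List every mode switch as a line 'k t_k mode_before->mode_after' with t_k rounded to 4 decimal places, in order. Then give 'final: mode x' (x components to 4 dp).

Mode 2: guard c·x = -0.3890 hit at Δt = 0.6559 (t = 0.6559), x⁻ = (-0.3890) → reset → x⁺ = (-0.0568), jump to mode 1
Mode 1: flow for 0.7004 to horizon, guard not reached → x = (-0.9084)

1 0.6559 2->1
final: 1 -0.9084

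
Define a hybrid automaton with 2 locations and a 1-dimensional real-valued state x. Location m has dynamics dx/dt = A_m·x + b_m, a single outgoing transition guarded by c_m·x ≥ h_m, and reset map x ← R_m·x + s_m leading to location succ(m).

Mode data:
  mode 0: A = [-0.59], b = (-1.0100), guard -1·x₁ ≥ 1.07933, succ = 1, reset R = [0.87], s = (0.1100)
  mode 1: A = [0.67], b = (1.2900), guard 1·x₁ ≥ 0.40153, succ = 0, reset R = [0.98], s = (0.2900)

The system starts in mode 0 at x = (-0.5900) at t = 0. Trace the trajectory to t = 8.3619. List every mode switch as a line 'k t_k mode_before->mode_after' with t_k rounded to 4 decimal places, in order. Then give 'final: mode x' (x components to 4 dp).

Mode 0: guard c·x = 1.0793 hit at Δt = 0.9712 (t = 0.9712), x⁻ = (-1.0793) → reset → x⁺ = (-0.8290), jump to mode 1
Mode 1: guard c·x = 0.4015 hit at Δt = 1.1232 (t = 2.0944), x⁻ = (0.4015) → reset → x⁺ = (0.6835), jump to mode 0
Mode 0: guard c·x = 1.0793 hit at Δt = 2.2569 (t = 4.3513), x⁻ = (-1.0793) → reset → x⁺ = (-0.8290), jump to mode 1
Mode 1: guard c·x = 0.4015 hit at Δt = 1.1232 (t = 5.4745), x⁻ = (0.4015) → reset → x⁺ = (0.6835), jump to mode 0
Mode 0: guard c·x = 1.0793 hit at Δt = 2.2569 (t = 7.7314), x⁻ = (-1.0793) → reset → x⁺ = (-0.8290), jump to mode 1
Mode 1: flow for 0.6305 to horizon, guard not reached → x = (-0.2527)

1 0.9712 0->1
2 2.0944 1->0
3 4.3513 0->1
4 5.4745 1->0
5 7.7314 0->1
final: 1 -0.2527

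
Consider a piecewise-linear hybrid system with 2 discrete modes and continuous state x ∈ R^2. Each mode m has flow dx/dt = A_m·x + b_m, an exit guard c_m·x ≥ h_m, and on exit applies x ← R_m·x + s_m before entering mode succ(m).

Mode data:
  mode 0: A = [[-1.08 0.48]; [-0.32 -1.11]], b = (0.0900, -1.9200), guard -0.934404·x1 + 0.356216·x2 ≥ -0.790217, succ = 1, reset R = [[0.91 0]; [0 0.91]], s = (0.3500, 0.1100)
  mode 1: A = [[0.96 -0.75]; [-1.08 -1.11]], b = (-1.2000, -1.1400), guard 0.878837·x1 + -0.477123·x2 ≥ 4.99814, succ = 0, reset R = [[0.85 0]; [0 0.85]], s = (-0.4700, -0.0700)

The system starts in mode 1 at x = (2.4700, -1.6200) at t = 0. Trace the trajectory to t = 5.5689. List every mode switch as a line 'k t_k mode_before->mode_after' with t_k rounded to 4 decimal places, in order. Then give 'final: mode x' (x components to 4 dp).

1 0.4933 1->0
2 1.8093 0->1
3 3.8643 1->0
4 5.1382 0->1
final: 1 0.6399 -1.7139

Mode 1: guard c·x = 4.9981 hit at Δt = 0.4933 (t = 0.4933), x⁻ = (4.2053, -2.7297) → reset → x⁺ = (3.1045, -2.3902), jump to mode 0
Mode 0: guard c·x = -0.7902 hit at Δt = 1.3160 (t = 1.8093), x⁻ = (0.0540, -2.0768) → reset → x⁺ = (0.3991, -1.7799), jump to mode 1
Mode 1: guard c·x = 4.9981 hit at Δt = 2.0550 (t = 3.8643), x⁻ = (4.0567, -3.0034) → reset → x⁺ = (2.9782, -2.6229), jump to mode 0
Mode 0: guard c·x = -0.7902 hit at Δt = 1.2739 (t = 5.1382), x⁻ = (0.0338, -2.1297) → reset → x⁺ = (0.3808, -1.8280), jump to mode 1
Mode 1: flow for 0.4307 to horizon, guard not reached → x = (0.6399, -1.7139)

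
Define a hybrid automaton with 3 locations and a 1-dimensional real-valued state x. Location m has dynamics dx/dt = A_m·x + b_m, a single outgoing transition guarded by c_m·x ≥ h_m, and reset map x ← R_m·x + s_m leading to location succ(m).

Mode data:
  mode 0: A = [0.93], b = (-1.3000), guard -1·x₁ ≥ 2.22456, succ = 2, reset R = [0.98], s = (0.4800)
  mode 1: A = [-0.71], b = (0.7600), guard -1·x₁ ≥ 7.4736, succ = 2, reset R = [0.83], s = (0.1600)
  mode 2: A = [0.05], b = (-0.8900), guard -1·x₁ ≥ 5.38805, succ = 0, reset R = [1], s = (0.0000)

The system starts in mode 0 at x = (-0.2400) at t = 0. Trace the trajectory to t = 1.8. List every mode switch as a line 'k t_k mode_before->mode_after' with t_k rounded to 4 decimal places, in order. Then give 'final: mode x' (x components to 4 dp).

1 0.8535 0->2
final: 2 -2.6451

Mode 0: guard c·x = 2.2246 hit at Δt = 0.8535 (t = 0.8535), x⁻ = (-2.2246) → reset → x⁺ = (-1.7001), jump to mode 2
Mode 2: flow for 0.9465 to horizon, guard not reached → x = (-2.6451)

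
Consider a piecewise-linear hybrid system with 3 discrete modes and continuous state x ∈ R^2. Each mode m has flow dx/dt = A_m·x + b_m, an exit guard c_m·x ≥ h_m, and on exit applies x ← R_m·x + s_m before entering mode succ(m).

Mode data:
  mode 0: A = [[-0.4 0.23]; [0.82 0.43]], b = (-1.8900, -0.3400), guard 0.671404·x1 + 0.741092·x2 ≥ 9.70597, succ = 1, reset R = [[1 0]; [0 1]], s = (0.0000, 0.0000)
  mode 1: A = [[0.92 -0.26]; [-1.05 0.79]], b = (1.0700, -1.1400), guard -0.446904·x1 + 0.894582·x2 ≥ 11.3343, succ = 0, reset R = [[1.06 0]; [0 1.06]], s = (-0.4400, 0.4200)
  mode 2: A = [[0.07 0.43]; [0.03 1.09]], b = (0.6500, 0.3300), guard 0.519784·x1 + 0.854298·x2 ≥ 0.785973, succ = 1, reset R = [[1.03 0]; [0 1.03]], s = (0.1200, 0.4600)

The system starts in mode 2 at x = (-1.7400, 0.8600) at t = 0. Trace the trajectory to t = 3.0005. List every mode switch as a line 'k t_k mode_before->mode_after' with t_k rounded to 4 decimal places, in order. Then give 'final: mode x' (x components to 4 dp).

1 0.4929 2->1
2 2.0538 1->0
final: 0 -3.1243 12.4635

Mode 2: guard c·x = 0.7860 hit at Δt = 0.4929 (t = 0.4929), x⁻ = (-1.2120, 1.6574) → reset → x⁺ = (-1.1283, 2.1671), jump to mode 1
Mode 1: guard c·x = 11.3343 hit at Δt = 1.5609 (t = 2.0538), x⁻ = (-4.7687, 10.2876) → reset → x⁺ = (-5.4949, 11.3249), jump to mode 0
Mode 0: flow for 0.9467 to horizon, guard not reached → x = (-3.1243, 12.4635)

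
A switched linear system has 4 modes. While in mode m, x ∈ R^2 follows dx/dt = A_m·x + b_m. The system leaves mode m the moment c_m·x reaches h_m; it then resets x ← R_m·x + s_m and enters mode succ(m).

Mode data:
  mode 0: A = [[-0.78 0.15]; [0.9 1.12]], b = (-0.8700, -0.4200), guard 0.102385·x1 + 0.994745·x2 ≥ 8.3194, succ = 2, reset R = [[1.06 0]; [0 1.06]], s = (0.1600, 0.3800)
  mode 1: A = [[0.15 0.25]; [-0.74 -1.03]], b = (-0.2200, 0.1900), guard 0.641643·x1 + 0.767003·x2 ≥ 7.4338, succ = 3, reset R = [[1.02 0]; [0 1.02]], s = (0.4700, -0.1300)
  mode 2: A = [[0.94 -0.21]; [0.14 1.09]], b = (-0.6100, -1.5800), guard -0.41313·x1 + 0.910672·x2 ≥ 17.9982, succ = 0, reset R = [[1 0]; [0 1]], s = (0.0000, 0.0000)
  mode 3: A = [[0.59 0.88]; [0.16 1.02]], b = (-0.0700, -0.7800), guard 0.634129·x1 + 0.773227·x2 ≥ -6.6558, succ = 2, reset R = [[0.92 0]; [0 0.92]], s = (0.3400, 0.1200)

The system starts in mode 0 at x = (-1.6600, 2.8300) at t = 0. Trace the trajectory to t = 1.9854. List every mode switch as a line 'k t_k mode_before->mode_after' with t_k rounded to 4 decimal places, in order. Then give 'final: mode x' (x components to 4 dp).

Mode 0: guard c·x = 8.3194 hit at Δt = 1.4177 (t = 1.4177), x⁻ = (-0.6122, 8.4264) → reset → x⁺ = (-0.4889, 9.3119), jump to mode 2
Mode 2: flow for 0.5677 to horizon, guard not reached → x = (-3.1799, 15.8808)

1 1.4177 0->2
final: 2 -3.1799 15.8808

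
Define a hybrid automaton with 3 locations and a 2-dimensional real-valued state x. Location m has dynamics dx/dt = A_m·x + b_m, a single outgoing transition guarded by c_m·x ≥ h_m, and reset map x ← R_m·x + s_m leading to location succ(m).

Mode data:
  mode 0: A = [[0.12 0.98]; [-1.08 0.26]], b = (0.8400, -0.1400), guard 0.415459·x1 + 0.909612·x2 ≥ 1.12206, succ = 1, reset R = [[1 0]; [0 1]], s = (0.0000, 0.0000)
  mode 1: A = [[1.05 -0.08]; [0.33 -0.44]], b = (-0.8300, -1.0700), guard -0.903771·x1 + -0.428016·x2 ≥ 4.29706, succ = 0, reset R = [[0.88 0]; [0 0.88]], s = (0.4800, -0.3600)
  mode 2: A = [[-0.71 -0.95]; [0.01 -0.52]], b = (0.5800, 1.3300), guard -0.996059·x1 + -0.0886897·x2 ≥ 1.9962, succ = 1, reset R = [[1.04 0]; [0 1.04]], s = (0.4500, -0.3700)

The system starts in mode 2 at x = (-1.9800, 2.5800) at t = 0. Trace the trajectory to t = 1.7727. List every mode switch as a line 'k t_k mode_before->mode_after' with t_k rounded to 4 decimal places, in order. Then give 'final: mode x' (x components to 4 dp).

1 0.7044 2->1
2 1.4121 1->0
final: 0 -3.4695 1.4210

Mode 2: guard c·x = 1.9962 hit at Δt = 0.7044 (t = 0.7044), x⁻ = (-2.2321, 2.5606) → reset → x⁺ = (-1.8714, 2.2930), jump to mode 1
Mode 1: guard c·x = 4.2971 hit at Δt = 0.7077 (t = 1.4121), x⁻ = (-4.9282, 0.3666) → reset → x⁺ = (-3.8568, -0.0374), jump to mode 0
Mode 0: flow for 0.3606 to horizon, guard not reached → x = (-3.4695, 1.4210)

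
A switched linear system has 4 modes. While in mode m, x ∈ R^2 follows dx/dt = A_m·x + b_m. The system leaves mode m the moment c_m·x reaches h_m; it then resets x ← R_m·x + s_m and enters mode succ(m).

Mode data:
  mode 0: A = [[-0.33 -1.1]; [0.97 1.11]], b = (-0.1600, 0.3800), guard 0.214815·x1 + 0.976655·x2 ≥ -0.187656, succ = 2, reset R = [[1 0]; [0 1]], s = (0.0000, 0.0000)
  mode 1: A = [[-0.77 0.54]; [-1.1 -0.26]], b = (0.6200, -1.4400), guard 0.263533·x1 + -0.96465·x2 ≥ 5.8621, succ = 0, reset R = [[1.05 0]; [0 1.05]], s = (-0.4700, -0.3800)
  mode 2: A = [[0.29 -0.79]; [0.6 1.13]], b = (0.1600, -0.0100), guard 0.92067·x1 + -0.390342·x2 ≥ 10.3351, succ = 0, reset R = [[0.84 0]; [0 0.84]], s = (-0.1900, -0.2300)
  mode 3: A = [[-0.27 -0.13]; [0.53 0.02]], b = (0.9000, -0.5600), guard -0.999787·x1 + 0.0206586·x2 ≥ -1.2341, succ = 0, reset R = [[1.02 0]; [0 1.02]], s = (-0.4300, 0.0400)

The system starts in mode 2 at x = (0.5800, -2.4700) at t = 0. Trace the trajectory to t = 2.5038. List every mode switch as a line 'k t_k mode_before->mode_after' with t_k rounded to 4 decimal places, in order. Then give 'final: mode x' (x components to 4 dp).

Mode 2: guard c·x = 10.3351 hit at Δt = 1.5075 (t = 1.5075), x⁻ = (8.0798, -7.4198) → reset → x⁺ = (6.5970, -6.4626), jump to mode 0
Mode 0: flow for 0.9963 to horizon, guard not reached → x = (9.9965, -4.2221)

1 1.5075 2->0
final: 0 9.9965 -4.2221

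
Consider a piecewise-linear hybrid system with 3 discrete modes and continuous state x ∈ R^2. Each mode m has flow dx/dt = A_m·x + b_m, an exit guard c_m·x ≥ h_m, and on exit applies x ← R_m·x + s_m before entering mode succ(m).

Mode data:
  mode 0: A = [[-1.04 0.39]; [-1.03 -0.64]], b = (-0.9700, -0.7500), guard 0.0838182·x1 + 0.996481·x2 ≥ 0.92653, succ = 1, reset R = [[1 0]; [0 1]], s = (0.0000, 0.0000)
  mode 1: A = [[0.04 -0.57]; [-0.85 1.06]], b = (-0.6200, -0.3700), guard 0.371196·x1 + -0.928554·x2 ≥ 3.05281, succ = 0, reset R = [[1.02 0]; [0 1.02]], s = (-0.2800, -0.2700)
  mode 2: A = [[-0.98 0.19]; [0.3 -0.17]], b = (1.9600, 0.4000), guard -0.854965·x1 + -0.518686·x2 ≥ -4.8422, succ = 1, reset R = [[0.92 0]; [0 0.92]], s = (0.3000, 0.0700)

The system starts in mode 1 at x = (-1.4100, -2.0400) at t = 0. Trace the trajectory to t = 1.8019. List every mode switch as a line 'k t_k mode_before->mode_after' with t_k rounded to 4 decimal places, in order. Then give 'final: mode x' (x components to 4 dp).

Mode 1: guard c·x = 3.0528 hit at Δt = 0.6979 (t = 0.6979), x⁻ = (-0.8013, -3.6080) → reset → x⁺ = (-1.0973, -3.9502), jump to mode 0
Mode 0: flow for 1.1040 to horizon, guard not reached → x = (-1.5683, -1.3254)

1 0.6979 1->0
final: 0 -1.5683 -1.3254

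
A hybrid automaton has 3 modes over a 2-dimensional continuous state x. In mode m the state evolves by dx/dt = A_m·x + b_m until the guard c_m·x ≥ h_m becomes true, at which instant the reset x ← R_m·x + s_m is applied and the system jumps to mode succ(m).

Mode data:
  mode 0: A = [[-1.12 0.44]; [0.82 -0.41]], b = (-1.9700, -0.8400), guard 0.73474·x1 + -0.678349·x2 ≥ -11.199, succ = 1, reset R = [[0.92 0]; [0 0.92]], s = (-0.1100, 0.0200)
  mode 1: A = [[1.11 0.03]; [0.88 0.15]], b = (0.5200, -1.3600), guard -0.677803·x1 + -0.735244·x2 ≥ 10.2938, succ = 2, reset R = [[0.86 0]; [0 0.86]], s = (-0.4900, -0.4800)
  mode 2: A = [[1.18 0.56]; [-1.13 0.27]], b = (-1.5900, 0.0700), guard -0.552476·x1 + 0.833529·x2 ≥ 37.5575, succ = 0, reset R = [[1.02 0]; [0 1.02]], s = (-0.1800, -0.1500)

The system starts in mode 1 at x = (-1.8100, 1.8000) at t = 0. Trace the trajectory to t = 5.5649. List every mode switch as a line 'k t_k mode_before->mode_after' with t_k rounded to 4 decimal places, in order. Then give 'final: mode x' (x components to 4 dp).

1 1.5786 1->2
2 2.7980 2->0
3 3.6463 0->1
4 3.8833 1->2
5 4.7407 2->0
final: 0 -11.8669 4.7178

Mode 1: guard c·x = 10.2938 hit at Δt = 1.5786 (t = 1.5786), x⁻ = (-8.2538, -6.3915) → reset → x⁺ = (-7.5883, -5.9767), jump to mode 2
Mode 2: guard c·x = 37.5575 hit at Δt = 1.2194 (t = 2.7980), x⁻ = (-34.4835, 22.2022) → reset → x⁺ = (-35.3531, 22.4963), jump to mode 0
Mode 0: guard c·x = -11.1990 hit at Δt = 0.8483 (t = 3.6463), x⁻ = (-12.4748, 2.9974) → reset → x⁺ = (-11.5868, 2.7776), jump to mode 1
Mode 1: guard c·x = 10.2938 hit at Δt = 0.2370 (t = 3.8833), x⁻ = (-14.9206, -0.2456) → reset → x⁺ = (-13.3218, -0.6912), jump to mode 2
Mode 2: guard c·x = 37.5575 hit at Δt = 0.8574 (t = 4.7407), x⁻ = (-32.9399, 23.2254) → reset → x⁺ = (-33.7787, 23.5399), jump to mode 0
Mode 0: flow for 0.8242 to horizon, guard not reached → x = (-11.8669, 4.7178)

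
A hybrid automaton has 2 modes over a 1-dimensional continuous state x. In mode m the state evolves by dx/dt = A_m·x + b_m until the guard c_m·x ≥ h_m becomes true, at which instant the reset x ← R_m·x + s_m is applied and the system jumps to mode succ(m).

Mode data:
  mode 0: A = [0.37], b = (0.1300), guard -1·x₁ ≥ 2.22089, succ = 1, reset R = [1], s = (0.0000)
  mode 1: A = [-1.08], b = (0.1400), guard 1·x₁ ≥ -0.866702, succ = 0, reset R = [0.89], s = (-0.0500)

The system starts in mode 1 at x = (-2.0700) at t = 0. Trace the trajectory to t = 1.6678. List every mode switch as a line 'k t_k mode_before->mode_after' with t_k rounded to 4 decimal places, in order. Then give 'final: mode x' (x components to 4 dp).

Mode 1: guard c·x = -0.8667 hit at Δt = 0.7333 (t = 0.7333), x⁻ = (-0.8667) → reset → x⁺ = (-0.8214), jump to mode 0
Mode 0: flow for 0.9345 to horizon, guard not reached → x = (-1.0155)

1 0.7333 1->0
final: 0 -1.0155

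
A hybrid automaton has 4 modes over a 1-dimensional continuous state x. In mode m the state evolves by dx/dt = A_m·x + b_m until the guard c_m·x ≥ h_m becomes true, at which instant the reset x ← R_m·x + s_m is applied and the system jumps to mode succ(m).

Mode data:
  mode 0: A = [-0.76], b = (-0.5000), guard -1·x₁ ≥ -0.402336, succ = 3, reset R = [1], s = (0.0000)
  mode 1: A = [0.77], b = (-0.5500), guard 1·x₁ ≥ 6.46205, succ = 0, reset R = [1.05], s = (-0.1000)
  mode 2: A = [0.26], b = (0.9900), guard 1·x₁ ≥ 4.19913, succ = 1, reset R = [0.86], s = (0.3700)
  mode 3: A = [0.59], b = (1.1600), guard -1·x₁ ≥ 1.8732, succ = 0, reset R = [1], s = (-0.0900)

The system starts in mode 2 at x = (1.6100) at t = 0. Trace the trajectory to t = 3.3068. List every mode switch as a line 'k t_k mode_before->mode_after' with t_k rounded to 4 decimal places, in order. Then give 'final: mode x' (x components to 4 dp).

Mode 2: guard c·x = 4.1991 hit at Δt = 1.5024 (t = 1.5024), x⁻ = (4.1991) → reset → x⁺ = (3.9813), jump to mode 1
Mode 1: guard c·x = 6.4620 hit at Δt = 0.7337 (t = 2.2361), x⁻ = (6.4621) → reset → x⁺ = (6.6852), jump to mode 0
Mode 0: flow for 1.0707 to horizon, guard not reached → x = (2.5966)

1 1.5024 2->1
2 2.2361 1->0
final: 0 2.5966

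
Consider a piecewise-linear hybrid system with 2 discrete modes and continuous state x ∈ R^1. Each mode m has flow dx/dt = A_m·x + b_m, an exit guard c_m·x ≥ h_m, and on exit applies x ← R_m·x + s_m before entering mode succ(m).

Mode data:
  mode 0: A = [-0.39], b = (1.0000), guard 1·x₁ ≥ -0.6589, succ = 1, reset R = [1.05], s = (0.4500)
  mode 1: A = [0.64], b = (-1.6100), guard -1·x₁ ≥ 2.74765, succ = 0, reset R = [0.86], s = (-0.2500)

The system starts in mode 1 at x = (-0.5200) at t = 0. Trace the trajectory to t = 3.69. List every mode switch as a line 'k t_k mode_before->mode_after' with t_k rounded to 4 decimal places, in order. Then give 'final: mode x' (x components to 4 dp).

1 0.8599 1->0
2 2.0751 0->1
3 3.0852 1->0
final: 0 -1.5251

Mode 1: guard c·x = 2.7477 hit at Δt = 0.8599 (t = 0.8599), x⁻ = (-2.7476) → reset → x⁺ = (-2.6130), jump to mode 0
Mode 0: guard c·x = -0.6589 hit at Δt = 1.2152 (t = 2.0751), x⁻ = (-0.6589) → reset → x⁺ = (-0.2418), jump to mode 1
Mode 1: guard c·x = 2.7477 hit at Δt = 1.0101 (t = 3.0852), x⁻ = (-2.7476) → reset → x⁺ = (-2.6130), jump to mode 0
Mode 0: flow for 0.6048 to horizon, guard not reached → x = (-1.5251)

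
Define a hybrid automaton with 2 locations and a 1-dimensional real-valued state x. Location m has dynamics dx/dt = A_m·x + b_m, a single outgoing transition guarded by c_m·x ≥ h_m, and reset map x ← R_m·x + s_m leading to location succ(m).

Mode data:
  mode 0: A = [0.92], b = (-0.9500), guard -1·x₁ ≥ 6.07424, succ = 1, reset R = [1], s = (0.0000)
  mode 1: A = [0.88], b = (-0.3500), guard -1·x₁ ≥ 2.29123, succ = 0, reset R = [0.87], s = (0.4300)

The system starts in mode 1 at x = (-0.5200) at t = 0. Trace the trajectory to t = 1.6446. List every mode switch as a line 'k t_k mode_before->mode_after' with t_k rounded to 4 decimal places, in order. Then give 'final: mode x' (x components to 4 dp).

Mode 1: guard c·x = 2.2912 hit at Δt = 1.2216 (t = 1.2216), x⁻ = (-2.2912) → reset → x⁺ = (-1.5634), jump to mode 0
Mode 0: flow for 0.4230 to horizon, guard not reached → x = (-2.7984)

1 1.2216 1->0
final: 0 -2.7984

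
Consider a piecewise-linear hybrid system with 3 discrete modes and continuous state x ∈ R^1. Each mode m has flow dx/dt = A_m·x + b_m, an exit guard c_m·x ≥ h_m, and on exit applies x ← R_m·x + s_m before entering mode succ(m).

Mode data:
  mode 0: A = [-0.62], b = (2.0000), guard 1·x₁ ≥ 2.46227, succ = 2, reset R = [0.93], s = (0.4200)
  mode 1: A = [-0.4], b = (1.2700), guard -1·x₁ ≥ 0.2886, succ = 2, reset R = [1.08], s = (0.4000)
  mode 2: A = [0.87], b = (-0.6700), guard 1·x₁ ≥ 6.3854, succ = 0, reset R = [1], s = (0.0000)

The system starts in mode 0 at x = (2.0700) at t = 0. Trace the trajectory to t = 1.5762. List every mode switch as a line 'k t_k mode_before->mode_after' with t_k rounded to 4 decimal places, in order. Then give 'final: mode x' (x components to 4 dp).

1 0.6687 0->2
final: 2 5.0422

Mode 0: guard c·x = 2.4623 hit at Δt = 0.6687 (t = 0.6687), x⁻ = (2.4623) → reset → x⁺ = (2.7099), jump to mode 2
Mode 2: flow for 0.9075 to horizon, guard not reached → x = (5.0422)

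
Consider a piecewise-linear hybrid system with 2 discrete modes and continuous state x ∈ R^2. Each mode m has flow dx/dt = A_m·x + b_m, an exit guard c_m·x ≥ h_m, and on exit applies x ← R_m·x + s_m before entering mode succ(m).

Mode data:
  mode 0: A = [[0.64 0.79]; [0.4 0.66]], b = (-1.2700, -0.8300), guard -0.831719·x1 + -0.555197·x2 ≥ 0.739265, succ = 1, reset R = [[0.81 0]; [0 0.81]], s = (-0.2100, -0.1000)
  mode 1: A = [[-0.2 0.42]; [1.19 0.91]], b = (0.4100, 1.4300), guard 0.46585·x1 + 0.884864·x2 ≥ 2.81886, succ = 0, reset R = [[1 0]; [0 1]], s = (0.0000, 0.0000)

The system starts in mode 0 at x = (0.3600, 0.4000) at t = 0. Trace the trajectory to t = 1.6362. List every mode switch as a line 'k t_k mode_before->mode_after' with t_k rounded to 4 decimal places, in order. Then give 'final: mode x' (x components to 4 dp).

1 0.8660 0->1
final: 1 -0.4224 0.1058

Mode 0: guard c·x = 0.7393 hit at Δt = 0.8660 (t = 0.8660), x⁻ = (-0.7031, -0.2782) → reset → x⁺ = (-0.7795, -0.3253), jump to mode 1
Mode 1: flow for 0.7702 to horizon, guard not reached → x = (-0.4224, 0.1058)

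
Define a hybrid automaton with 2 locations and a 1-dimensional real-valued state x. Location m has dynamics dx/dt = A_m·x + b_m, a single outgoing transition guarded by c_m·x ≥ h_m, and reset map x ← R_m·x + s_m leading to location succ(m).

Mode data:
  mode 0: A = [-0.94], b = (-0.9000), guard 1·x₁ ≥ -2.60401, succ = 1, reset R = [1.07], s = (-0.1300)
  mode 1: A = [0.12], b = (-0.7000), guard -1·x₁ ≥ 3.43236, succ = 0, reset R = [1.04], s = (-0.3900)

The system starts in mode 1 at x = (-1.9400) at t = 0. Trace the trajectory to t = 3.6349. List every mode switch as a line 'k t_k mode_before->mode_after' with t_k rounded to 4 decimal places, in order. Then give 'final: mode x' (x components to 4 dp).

1 1.4635 1->0
2 2.1025 0->1
3 2.5801 1->0
4 3.2191 0->1
final: 1 -3.3640

Mode 1: guard c·x = 3.4324 hit at Δt = 1.4635 (t = 1.4635), x⁻ = (-3.4324) → reset → x⁺ = (-3.9597), jump to mode 0
Mode 0: guard c·x = -2.6040 hit at Δt = 0.6390 (t = 2.1025), x⁻ = (-2.6040) → reset → x⁺ = (-2.9163), jump to mode 1
Mode 1: guard c·x = 3.4324 hit at Δt = 0.4776 (t = 2.5801), x⁻ = (-3.4324) → reset → x⁺ = (-3.9597), jump to mode 0
Mode 0: guard c·x = -2.6040 hit at Δt = 0.6390 (t = 3.2191), x⁻ = (-2.6040) → reset → x⁺ = (-2.9163), jump to mode 1
Mode 1: flow for 0.4158 to horizon, guard not reached → x = (-3.3640)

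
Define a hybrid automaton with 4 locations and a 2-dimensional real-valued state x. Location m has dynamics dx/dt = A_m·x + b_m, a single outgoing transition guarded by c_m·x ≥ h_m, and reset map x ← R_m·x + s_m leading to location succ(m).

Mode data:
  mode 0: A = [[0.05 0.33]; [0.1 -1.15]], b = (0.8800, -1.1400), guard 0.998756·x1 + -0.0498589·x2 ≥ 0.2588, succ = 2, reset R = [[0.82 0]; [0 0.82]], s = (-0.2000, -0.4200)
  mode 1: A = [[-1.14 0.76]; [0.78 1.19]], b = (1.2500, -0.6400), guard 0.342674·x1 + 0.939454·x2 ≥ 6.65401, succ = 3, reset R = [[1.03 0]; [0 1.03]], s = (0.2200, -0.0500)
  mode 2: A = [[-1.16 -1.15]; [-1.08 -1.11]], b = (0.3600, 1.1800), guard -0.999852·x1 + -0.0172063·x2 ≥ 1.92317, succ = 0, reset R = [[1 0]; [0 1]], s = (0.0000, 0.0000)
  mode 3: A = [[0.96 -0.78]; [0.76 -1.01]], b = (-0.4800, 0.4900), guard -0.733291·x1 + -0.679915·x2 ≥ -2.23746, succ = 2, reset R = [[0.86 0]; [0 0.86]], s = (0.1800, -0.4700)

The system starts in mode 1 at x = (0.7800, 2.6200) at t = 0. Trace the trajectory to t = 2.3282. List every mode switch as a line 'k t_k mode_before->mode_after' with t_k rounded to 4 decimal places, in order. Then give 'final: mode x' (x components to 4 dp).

Mode 1: guard c·x = 6.6540 hit at Δt = 0.6514 (t = 0.6514), x⁻ = (2.4569, 6.1867) → reset → x⁺ = (2.7506, 6.3223), jump to mode 3
Mode 3: guard c·x = -2.2375 hit at Δt = 0.9706 (t = 1.6220), x⁻ = (0.0483, 3.2387) → reset → x⁺ = (0.2216, 2.3153), jump to mode 2
Mode 2: flow for 0.7062 to horizon, guard not reached → x = (-0.8265, 1.8803)

1 0.6514 1->3
2 1.6220 3->2
final: 2 -0.8265 1.8803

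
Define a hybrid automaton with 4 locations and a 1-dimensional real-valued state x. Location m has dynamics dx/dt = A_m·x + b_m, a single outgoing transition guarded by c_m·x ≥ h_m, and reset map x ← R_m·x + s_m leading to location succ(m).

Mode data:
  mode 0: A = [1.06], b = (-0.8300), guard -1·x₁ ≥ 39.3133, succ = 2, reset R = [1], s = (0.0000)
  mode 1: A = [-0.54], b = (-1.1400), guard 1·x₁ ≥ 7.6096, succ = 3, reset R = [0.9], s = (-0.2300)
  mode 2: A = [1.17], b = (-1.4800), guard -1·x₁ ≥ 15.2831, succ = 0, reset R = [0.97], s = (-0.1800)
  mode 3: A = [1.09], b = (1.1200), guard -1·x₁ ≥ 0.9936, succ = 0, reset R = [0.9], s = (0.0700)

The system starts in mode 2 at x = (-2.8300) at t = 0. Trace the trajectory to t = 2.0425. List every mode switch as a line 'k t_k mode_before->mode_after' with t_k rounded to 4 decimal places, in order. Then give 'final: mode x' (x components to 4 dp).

Mode 2: guard c·x = 15.2831 hit at Δt = 1.1936 (t = 1.1936), x⁻ = (-15.2831) → reset → x⁺ = (-15.0046), jump to mode 0
Mode 0: flow for 0.8489 to horizon, guard not reached → x = (-38.0418)

1 1.1936 2->0
final: 0 -38.0418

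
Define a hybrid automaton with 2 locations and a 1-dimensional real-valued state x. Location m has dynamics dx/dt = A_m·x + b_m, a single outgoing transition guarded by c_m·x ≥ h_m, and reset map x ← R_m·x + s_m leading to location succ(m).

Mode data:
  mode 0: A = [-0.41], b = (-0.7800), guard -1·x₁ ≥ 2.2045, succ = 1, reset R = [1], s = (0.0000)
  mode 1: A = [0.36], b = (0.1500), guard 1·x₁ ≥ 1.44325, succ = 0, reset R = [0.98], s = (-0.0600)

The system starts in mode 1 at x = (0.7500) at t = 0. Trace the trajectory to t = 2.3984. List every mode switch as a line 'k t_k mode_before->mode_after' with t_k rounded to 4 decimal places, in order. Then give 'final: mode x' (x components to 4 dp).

1 1.2955 1->0
final: 0 0.1697

Mode 1: guard c·x = 1.4432 hit at Δt = 1.2955 (t = 1.2955), x⁻ = (1.4432) → reset → x⁺ = (1.3544), jump to mode 0
Mode 0: flow for 1.1029 to horizon, guard not reached → x = (0.1697)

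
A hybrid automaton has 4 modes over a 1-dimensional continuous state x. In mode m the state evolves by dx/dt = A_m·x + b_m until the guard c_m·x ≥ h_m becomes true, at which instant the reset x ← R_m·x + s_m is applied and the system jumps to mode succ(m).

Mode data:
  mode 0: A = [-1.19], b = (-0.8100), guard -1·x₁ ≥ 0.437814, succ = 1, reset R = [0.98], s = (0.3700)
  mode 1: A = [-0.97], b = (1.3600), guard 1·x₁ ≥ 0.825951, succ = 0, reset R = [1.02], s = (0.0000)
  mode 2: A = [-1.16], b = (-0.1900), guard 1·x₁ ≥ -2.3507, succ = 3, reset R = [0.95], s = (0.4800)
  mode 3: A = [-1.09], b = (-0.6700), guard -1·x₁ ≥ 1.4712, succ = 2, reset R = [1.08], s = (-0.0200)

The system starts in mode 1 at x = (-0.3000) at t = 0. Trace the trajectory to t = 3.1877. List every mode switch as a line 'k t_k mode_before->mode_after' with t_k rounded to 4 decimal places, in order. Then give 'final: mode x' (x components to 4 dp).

1 1.1168 1->0
2 2.6597 0->1
final: 1 0.5266

Mode 1: guard c·x = 0.8260 hit at Δt = 1.1168 (t = 1.1168), x⁻ = (0.8260) → reset → x⁺ = (0.8425), jump to mode 0
Mode 0: guard c·x = 0.4378 hit at Δt = 1.5429 (t = 2.6597), x⁻ = (-0.4378) → reset → x⁺ = (-0.0591), jump to mode 1
Mode 1: flow for 0.5280 to horizon, guard not reached → x = (0.5266)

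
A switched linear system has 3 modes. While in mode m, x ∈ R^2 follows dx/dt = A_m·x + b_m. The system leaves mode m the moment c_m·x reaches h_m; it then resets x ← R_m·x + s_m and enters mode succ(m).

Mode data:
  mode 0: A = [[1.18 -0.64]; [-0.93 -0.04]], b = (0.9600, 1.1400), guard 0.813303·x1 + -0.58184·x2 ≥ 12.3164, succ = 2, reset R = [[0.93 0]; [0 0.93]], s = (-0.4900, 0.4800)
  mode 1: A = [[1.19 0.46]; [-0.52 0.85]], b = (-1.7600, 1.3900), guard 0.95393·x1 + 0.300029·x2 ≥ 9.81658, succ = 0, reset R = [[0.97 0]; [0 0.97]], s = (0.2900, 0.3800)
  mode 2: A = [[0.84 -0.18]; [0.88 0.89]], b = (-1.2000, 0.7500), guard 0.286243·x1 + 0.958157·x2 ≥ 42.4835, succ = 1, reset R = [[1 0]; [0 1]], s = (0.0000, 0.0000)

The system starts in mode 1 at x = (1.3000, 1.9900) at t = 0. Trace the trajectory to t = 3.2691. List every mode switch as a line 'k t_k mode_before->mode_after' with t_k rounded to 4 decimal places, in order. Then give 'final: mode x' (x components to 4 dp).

1 1.5536 1->0
2 2.2514 0->2
final: 2 28.1071 33.1855

Mode 1: guard c·x = 9.8166 hit at Δt = 1.5536 (t = 1.5536), x⁻ = (7.9765, 7.3578) → reset → x⁺ = (8.0272, 7.5171), jump to mode 0
Mode 0: guard c·x = 12.3164 hit at Δt = 0.6978 (t = 2.2514), x⁻ = (15.8179, 0.9425) → reset → x⁺ = (14.2207, 1.3565), jump to mode 2
Mode 2: flow for 1.0177 to horizon, guard not reached → x = (28.1071, 33.1855)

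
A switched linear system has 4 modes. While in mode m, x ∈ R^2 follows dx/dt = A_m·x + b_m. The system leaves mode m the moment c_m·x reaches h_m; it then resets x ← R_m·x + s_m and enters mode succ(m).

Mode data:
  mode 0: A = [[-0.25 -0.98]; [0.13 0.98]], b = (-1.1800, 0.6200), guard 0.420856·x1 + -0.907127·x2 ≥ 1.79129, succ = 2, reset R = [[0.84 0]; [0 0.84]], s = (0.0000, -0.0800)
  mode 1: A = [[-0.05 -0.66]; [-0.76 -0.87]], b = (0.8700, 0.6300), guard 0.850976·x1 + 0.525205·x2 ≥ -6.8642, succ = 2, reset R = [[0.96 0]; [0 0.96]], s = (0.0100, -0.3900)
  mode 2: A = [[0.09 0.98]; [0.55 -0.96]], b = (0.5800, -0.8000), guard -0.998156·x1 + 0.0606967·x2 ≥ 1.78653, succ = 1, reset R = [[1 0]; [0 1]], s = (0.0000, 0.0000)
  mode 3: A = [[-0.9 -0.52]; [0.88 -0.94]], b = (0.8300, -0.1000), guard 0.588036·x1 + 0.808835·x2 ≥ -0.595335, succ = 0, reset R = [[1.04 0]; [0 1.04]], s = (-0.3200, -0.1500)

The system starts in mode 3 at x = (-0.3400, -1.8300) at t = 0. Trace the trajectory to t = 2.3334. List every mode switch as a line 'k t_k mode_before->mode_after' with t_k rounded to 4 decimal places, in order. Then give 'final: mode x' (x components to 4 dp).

1 0.5481 3->0
2 1.2010 0->2
final: 2 -0.5399 -1.1824

Mode 3: guard c·x = -0.5953 hit at Δt = 0.5481 (t = 0.5481), x⁻ = (0.4718, -1.0790) → reset → x⁺ = (0.1706, -1.2722), jump to mode 0
Mode 0: guard c·x = 1.7913 hit at Δt = 0.6529 (t = 1.2010), x⁻ = (0.3346, -1.8195) → reset → x⁺ = (0.2811, -1.6083), jump to mode 2
Mode 2: flow for 1.1324 to horizon, guard not reached → x = (-0.5399, -1.1824)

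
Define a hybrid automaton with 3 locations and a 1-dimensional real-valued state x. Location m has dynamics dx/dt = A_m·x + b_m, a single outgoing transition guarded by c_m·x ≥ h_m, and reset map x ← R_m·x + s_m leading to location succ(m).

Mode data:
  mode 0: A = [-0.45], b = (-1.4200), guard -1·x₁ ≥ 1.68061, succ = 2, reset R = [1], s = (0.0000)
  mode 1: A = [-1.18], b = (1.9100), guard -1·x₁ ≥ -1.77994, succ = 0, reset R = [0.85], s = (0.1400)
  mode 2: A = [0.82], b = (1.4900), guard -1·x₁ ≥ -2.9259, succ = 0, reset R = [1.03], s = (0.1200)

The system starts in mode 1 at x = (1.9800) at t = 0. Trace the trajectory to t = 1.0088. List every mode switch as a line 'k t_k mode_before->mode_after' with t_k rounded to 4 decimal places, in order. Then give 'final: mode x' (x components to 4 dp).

Mode 1: guard c·x = -1.7799 hit at Δt = 0.6836 (t = 0.6836), x⁻ = (1.7799) → reset → x⁺ = (1.6529), jump to mode 0
Mode 0: flow for 0.3252 to horizon, guard not reached → x = (0.9983)

1 0.6836 1->0
final: 0 0.9983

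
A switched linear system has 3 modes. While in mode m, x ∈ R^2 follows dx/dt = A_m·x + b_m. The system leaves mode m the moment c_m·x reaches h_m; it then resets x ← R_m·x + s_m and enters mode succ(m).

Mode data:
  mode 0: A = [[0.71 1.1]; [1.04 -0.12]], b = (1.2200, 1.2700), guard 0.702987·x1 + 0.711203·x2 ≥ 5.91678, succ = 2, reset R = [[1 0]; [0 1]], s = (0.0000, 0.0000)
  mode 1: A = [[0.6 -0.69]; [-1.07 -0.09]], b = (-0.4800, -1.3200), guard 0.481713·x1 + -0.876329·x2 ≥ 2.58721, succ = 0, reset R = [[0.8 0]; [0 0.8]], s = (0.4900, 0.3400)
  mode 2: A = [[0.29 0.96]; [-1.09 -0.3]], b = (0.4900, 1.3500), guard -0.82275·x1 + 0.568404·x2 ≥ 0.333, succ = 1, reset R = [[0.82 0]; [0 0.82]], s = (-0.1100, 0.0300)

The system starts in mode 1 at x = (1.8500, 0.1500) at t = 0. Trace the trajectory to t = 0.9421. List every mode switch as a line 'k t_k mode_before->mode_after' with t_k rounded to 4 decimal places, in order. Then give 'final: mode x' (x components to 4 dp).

1 0.4970 1->0
final: 0 4.0110 1.0756

Mode 1: guard c·x = 2.5872 hit at Δt = 0.4970 (t = 0.4970), x⁻ = (2.4770, -1.5907) → reset → x⁺ = (2.4716, -0.9326), jump to mode 0
Mode 0: flow for 0.4451 to horizon, guard not reached → x = (4.0110, 1.0756)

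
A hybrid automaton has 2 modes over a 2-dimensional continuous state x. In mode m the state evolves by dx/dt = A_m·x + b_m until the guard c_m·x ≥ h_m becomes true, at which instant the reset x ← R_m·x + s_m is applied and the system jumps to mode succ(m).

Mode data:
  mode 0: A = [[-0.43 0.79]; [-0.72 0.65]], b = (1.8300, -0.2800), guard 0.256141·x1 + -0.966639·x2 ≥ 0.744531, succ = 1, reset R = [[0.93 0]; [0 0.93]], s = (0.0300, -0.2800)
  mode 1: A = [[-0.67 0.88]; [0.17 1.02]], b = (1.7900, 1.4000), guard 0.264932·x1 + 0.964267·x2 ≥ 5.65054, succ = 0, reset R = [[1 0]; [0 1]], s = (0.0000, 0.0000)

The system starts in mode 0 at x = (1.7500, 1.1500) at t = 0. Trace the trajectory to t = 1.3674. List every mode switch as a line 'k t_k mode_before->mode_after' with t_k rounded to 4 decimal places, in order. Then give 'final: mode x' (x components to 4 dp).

1 0.7662 0->1
final: 1 2.7598 0.9548

Mode 0: guard c·x = 0.7445 hit at Δt = 0.7662 (t = 0.7662), x⁻ = (2.7737, -0.0352) → reset → x⁺ = (2.6096, -0.3128), jump to mode 1
Mode 1: flow for 0.6012 to horizon, guard not reached → x = (2.7598, 0.9548)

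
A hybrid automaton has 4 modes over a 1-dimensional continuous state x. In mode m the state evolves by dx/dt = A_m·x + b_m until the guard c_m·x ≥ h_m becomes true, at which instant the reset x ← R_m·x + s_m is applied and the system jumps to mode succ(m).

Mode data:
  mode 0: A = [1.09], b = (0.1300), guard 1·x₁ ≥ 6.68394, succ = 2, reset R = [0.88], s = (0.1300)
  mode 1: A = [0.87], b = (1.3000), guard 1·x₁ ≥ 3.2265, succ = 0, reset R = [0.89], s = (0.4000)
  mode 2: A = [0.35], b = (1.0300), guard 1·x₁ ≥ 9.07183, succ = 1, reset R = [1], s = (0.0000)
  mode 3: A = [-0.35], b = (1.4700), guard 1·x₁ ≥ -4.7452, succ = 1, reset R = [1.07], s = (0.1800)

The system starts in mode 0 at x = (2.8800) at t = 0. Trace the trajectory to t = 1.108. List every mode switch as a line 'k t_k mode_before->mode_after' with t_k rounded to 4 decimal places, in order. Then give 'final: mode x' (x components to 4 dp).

1 0.7514 0->2
final: 2 7.2022

Mode 0: guard c·x = 6.6839 hit at Δt = 0.7514 (t = 0.7514), x⁻ = (6.6839) → reset → x⁺ = (6.0119), jump to mode 2
Mode 2: flow for 0.3566 to horizon, guard not reached → x = (7.2022)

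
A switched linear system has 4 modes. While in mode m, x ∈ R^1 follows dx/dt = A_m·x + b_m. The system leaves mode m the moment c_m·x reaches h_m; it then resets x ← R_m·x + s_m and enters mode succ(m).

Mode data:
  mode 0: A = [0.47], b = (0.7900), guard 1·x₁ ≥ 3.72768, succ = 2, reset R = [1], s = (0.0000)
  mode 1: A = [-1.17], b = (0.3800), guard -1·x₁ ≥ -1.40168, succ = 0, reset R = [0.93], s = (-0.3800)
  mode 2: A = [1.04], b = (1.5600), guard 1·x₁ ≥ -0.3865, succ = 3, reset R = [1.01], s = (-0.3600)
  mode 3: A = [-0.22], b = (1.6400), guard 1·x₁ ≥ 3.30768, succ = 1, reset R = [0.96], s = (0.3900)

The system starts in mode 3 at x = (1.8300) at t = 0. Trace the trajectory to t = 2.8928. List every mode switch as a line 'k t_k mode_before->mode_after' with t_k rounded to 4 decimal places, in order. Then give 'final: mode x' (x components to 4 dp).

1 1.3854 3->1
2 2.3270 1->0
final: 0 1.7170

Mode 3: guard c·x = 3.3077 hit at Δt = 1.3854 (t = 1.3854), x⁻ = (3.3077) → reset → x⁺ = (3.5654), jump to mode 1
Mode 1: guard c·x = -1.4017 hit at Δt = 0.9416 (t = 2.3270), x⁻ = (1.4017) → reset → x⁺ = (0.9236), jump to mode 0
Mode 0: flow for 0.5658 to horizon, guard not reached → x = (1.7170)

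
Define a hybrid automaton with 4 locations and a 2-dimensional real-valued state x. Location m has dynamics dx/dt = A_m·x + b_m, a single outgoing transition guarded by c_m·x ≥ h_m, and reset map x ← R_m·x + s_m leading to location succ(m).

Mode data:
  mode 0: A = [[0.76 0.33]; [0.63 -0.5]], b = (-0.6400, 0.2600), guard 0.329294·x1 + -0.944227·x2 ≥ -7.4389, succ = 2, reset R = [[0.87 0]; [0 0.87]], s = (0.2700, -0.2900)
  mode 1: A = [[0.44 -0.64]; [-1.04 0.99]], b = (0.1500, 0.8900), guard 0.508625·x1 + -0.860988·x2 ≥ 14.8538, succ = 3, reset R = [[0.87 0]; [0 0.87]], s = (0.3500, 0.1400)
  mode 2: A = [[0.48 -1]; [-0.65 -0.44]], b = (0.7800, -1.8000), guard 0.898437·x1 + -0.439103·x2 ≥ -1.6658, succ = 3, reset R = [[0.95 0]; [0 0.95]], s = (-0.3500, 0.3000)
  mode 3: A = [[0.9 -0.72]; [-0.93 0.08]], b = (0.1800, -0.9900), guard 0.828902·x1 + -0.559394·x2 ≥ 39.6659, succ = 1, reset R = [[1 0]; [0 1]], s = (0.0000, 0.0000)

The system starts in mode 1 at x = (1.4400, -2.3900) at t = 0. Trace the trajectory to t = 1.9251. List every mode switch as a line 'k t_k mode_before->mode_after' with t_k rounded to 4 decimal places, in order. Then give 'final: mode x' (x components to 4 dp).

1 1.1351 1->3
final: 3 27.6247 -24.0969

Mode 1: guard c·x = 14.8538 hit at Δt = 1.1351 (t = 1.1351), x⁻ = (7.8634, -12.6068) → reset → x⁺ = (7.1911, -10.8279), jump to mode 3
Mode 3: flow for 0.7900 to horizon, guard not reached → x = (27.6247, -24.0969)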